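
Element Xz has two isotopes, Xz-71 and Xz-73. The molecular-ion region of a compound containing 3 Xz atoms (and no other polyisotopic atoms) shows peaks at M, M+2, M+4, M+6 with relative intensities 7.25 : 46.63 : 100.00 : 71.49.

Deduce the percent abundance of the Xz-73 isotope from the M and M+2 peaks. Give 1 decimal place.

68.2%

If p is the fraction of Xz that is Xz-71, then I(M+2)/I(M) = [C(3,1)·p^2·(1−p)] / p^3 = 3·(1−p)/p = 46.63/7.25 = 6.4317
(1−p)/p = 6.4317/3 = 2.1439  ⇒  p = 1/(1 + 2.1439) = 0.3181
Xz-71: 31.8%, Xz-73: 68.2%.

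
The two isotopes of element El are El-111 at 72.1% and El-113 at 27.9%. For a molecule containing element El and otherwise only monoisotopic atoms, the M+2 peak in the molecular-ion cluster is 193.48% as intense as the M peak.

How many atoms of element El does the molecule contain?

With n El atoms, P(M+2)/P(M) = C(n,1)·p^(n−1)q / p^n = n·q/p = n · 0.279/0.721.
n = 1.9348 × 0.721/0.279 = 5.00 ≈ 5

5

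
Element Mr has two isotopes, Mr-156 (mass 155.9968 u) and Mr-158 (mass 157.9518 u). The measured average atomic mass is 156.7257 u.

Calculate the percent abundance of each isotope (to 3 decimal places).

Mr-156: 62.716%, Mr-158: 37.284%

Let x be the fractional abundance of Mr-156; then Mr-158 has abundance 1 − x.
155.9968·x + 157.9518·(1 − x) = 156.7257
(155.9968 − 157.9518)·x = 156.7257 − 157.9518
x = -1.2261 / -1.9550 = 0.62716 → 62.716% Mr-156, 37.284% Mr-158.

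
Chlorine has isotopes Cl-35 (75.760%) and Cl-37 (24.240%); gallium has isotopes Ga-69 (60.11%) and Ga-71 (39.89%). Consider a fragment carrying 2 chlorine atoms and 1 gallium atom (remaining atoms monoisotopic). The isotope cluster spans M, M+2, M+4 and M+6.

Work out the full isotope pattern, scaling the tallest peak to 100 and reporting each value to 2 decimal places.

76.71 : 100.00 : 40.43 : 5.21

Chlorine pattern (n=2): 0.57395776 : 0.36728448 : 0.05875776
Gallium pattern (n=1): 0.6011 : 0.3989
Convolve the two distributions (both contribute in 2-u steps):
  M: 0.57395776×0.6011 = 0.345006
  M+2: 0.57395776×0.3989 + 0.36728448×0.6011 = 0.449726
  M+4: 0.36728448×0.3989 + 0.05875776×0.6011 = 0.181829
  M+6: 0.05875776×0.3989 = 0.023438
Scale to base peak (0.449726) = 100: 76.71 : 100.00 : 40.43 : 5.21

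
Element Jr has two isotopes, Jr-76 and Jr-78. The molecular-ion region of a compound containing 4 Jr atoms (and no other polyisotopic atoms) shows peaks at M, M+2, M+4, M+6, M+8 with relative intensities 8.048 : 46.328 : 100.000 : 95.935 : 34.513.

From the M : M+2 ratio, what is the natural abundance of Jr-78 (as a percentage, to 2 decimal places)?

If p is the fraction of Jr that is Jr-76, then I(M+2)/I(M) = [C(4,1)·p^3·(1−p)] / p^4 = 4·(1−p)/p = 46.328/8.048 = 5.7565
(1−p)/p = 5.7565/4 = 1.4391  ⇒  p = 1/(1 + 1.4391) = 0.4100
Jr-76: 41.00%, Jr-78: 59.00%.

59.00%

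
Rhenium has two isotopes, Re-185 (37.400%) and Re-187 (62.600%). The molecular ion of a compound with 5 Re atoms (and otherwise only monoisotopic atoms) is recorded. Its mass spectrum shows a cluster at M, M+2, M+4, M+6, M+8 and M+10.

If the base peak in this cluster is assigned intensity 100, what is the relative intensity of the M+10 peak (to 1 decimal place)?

Binomial terms of (0.37400 + 0.62600)^5: M 0.0073, M+2 0.0612, M+4 0.2050, M+6 0.3431, M+8 0.2872, M+10 0.0961 → M+6 is the base peak.
P(M+6) = C(5,3) × 0.37400^2 × 0.62600^3 = 10 × 0.139876 × 0.24531438 = 0.343136 (base)
P(M+10) = C(5,5) × 0.37400^0 × 0.62600^5 = 1 × 1.0000 × 0.09613282 = 0.096133
Relative intensity = 0.096133 / 0.343136 × 100 = 28.0

28.0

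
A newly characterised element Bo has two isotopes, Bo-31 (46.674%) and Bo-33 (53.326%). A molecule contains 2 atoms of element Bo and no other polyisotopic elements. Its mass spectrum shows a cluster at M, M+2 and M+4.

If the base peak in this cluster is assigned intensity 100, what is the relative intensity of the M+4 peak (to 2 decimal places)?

57.13

Binomial terms of (0.46674 + 0.53326)^2: M 0.2178, M+2 0.4978, M+4 0.2844 → M+2 is the base peak.
P(M+2) = C(2,1) × 0.46674^1 × 0.53326^1 = 2 × 0.46674 × 0.53326 = 0.497788 (base)
P(M+4) = C(2,2) × 0.46674^0 × 0.53326^2 = 1 × 1.0000 × 0.28436623 = 0.284366
Relative intensity = 0.284366 / 0.497788 × 100 = 57.13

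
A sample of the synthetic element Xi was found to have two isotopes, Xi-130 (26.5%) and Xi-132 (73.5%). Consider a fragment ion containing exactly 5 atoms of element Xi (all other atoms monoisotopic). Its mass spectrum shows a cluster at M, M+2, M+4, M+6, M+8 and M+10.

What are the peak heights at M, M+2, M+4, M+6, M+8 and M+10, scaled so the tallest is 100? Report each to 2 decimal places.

Expanding (0.265 + 0.735)^5:
P(M) = 0.265^5 = 0.001307
P(M+2) = 5 × 0.265^4 × 0.735^1 = 0.018123
P(M+4) = 10 × 0.265^3 × 0.735^2 = 0.100534
P(M+6) = 10 × 0.265^2 × 0.735^3 = 0.278839
P(M+8) = 5 × 0.265^1 × 0.735^4 = 0.386692
P(M+10) = 0.735^5 = 0.214505
The M+8 peak is largest (0.386692); scaling to 100 gives 0.34 : 4.69 : 26.00 : 72.11 : 100.00 : 55.47.

0.34 : 4.69 : 26.00 : 72.11 : 100.00 : 55.47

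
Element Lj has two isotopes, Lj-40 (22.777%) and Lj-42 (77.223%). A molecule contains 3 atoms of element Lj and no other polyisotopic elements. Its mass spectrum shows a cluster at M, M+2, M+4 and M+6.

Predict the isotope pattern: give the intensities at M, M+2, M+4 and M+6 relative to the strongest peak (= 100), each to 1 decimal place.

Expanding (0.22777 + 0.77223)^3:
P(M) = 0.22777^3 = 0.011817
P(M+2) = 3 × 0.22777^2 × 0.77223^1 = 0.120188
P(M+4) = 3 × 0.22777^1 × 0.77223^2 = 0.407485
P(M+6) = 0.77223^3 = 0.460511
The M+6 peak is largest (0.460511); scaling to 100 gives 2.6 : 26.1 : 88.5 : 100.0.

2.6 : 26.1 : 88.5 : 100.0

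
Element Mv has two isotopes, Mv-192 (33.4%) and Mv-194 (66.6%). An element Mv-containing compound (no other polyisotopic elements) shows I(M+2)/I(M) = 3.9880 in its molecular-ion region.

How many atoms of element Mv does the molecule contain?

2

With n Mv atoms, P(M+2)/P(M) = C(n,1)·p^(n−1)q / p^n = n·q/p = n · 0.666/0.334.
n = 3.9880 × 0.334/0.666 = 2.00 ≈ 2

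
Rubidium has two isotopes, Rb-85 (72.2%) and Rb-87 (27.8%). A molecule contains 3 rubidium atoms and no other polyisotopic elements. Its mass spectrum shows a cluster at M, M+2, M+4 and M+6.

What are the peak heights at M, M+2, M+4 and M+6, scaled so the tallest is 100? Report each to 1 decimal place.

Each Rb atom is independently Rb-85 (p = 0.722) or Rb-87 (q = 0.278); the cluster is the binomial expansion (p + q)^3.
P(M) = 0.722^3 = 0.376367
P(M+2) = 3 × 0.722^2 × 0.278^1 = 0.434751
P(M+4) = 3 × 0.722^1 × 0.278^2 = 0.167397
P(M+6) = 0.278^3 = 0.021485
The M+2 peak is largest (0.434751); scaling to 100 gives 86.6 : 100.0 : 38.5 : 4.9.

86.6 : 100.0 : 38.5 : 4.9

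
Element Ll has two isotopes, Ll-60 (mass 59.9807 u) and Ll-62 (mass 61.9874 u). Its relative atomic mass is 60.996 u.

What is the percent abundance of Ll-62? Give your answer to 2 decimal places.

50.60%

Let x be the fractional abundance of Ll-60; then Ll-62 has abundance 1 − x.
59.9807·x + 61.9874·(1 − x) = 60.996
(59.9807 − 61.9874)·x = 60.996 − 61.9874
x = -0.9914 / -2.0067 = 0.49404 → 49.40% Ll-60, 50.60% Ll-62.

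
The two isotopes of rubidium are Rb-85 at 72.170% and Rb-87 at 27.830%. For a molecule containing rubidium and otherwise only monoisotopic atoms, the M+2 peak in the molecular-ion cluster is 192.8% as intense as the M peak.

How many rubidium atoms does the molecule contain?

With n Rb atoms, P(M+2)/P(M) = C(n,1)·p^(n−1)q / p^n = n·q/p = n · 0.27830/0.72170.
n = 1.928 × 0.72170/0.27830 = 5.00 ≈ 5

5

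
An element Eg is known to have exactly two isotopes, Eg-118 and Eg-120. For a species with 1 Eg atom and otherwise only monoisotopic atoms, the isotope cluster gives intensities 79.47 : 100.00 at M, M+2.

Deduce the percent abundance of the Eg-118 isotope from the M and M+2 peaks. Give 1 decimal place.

If p is the fraction of Eg that is Eg-118, then I(M+2)/I(M) = [C(1,1)·p^0·(1−p)] / p^1 = 1·(1−p)/p = 100.00/79.47 = 1.2583
(1−p)/p = 1.2583/1 = 1.2583  ⇒  p = 1/(1 + 1.2583) = 0.4428
Eg-118: 44.3%, Eg-120: 55.7%.

44.3%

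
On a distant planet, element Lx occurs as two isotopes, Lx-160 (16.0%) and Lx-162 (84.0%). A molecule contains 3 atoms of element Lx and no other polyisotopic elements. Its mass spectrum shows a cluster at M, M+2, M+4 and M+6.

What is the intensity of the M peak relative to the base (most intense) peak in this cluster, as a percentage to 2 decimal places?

0.69%

Term probabilities: M 0.0041, M+2 0.0645, M+4 0.3387, M+6 0.5927. Base peak = M+6.
P(M+6) = C(3,3) × 0.160^0 × 0.840^3 = 1 × 1.0000 × 0.592704 = 0.592704 (base)
P(M) = C(3,0) × 0.160^3 × 0.840^0 = 1 × 0.004096 × 1.0000 = 0.004096
Relative intensity = 0.004096 / 0.592704 × 100 = 0.69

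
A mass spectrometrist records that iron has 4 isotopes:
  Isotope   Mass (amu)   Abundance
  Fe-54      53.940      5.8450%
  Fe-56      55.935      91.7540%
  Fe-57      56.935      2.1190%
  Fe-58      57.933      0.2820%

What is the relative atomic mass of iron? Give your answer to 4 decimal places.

55.8452 amu

Weight each isotope mass by its fractional abundance: 0.058450 × 53.940 + 0.917540 × 55.935 + 0.021190 × 56.935 + 0.002820 × 57.933
= 3.15279 + 51.32260 + 1.20645 + 0.16337 = 55.84521 amu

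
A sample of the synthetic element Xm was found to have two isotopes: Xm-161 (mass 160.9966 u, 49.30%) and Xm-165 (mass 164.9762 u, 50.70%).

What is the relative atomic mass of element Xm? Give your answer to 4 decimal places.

163.0143 u

The abundance-weighted mean is 0.4930 × 160.9966 + 0.5070 × 164.9762
= 79.37132 + 83.64293 = 163.01425 u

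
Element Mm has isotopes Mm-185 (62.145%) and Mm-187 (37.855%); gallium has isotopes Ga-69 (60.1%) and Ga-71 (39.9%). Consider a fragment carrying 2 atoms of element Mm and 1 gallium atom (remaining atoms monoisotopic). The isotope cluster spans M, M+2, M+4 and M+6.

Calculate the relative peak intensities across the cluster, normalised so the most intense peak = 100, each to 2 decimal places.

53.13 : 100.00 : 62.69 : 13.09

Element Mm pattern (n=2): 0.3862001 : 0.47049979 : 0.1433001
Gallium pattern (n=1): 0.6010 : 0.3990
Convolve the two distributions (both contribute in 2-u steps):
  M: 0.3862001×0.6010 = 0.232106
  M+2: 0.3862001×0.3990 + 0.47049979×0.6010 = 0.436864
  M+4: 0.47049979×0.3990 + 0.1433001×0.6010 = 0.273853
  M+6: 0.1433001×0.3990 = 0.057177
Scale to base peak (0.436864) = 100: 53.13 : 100.00 : 62.69 : 13.09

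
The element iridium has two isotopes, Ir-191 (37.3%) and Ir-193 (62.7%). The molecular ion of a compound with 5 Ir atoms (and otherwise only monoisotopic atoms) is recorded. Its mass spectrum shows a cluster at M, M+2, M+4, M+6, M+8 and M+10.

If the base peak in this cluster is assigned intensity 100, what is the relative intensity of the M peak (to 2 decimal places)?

Term probabilities: M 0.0072, M+2 0.0607, M+4 0.2040, M+6 0.3429, M+8 0.2882, M+10 0.0969. Base peak = M+6.
P(M+6) = C(5,3) × 0.373^2 × 0.627^3 = 10 × 0.139129 × 0.24649188 = 0.342942 (base)
P(M) = C(5,0) × 0.373^5 × 0.627^0 = 1 × 0.00722012 × 1.0000 = 0.007220
Relative intensity = 0.007220 / 0.342942 × 100 = 2.11

2.11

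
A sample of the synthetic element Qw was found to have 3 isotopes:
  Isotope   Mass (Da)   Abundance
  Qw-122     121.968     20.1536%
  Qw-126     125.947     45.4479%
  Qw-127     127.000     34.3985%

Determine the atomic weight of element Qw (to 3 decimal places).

Ar = Σ fᵢ·mᵢ = 0.201536 × 121.968 + 0.454479 × 125.947 + 0.343985 × 127.000
= 24.5809 + 57.2403 + 43.6861 = 125.5073 Da

125.507 Da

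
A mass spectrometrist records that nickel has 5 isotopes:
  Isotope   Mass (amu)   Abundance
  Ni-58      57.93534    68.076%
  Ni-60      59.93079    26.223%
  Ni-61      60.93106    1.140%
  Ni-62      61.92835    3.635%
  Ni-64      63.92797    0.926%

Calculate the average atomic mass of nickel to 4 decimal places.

Weight each isotope mass by its fractional abundance: 0.68076 × 57.93534 + 0.26223 × 59.93079 + 0.01140 × 60.93106 + 0.03635 × 61.92835 + 0.00926 × 63.92797
= 39.440062 + 15.715651 + 0.694614 + 2.251096 + 0.591973 = 58.693396 amu

58.6934 amu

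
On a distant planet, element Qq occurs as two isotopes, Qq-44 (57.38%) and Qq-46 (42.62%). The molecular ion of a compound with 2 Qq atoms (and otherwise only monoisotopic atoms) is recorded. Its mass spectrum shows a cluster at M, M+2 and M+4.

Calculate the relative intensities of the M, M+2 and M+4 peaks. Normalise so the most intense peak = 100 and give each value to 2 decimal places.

67.32 : 100.00 : 37.14

Expanding (0.5738 + 0.4262)^2:
P(M) = 0.5738^2 = 0.329246
P(M+2) = 2 × 0.5738^1 × 0.4262^1 = 0.489107
P(M+4) = 0.4262^2 = 0.181646
The M+2 peak is largest (0.489107); scaling to 100 gives 67.32 : 100.00 : 37.14.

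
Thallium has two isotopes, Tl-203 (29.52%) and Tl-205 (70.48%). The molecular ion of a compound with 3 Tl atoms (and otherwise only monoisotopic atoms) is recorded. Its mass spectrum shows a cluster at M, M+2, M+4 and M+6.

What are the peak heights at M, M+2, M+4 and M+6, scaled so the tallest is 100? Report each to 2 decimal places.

5.85 : 41.88 : 100.00 : 79.58

Expanding (0.2952 + 0.7048)^3:
P(M) = 0.2952^3 = 0.025725
P(M+2) = 3 × 0.2952^2 × 0.7048^1 = 0.184255
P(M+4) = 3 × 0.2952^1 × 0.7048^2 = 0.439916
P(M+6) = 0.7048^3 = 0.350104
The M+4 peak is largest (0.439916); scaling to 100 gives 5.85 : 41.88 : 100.00 : 79.58.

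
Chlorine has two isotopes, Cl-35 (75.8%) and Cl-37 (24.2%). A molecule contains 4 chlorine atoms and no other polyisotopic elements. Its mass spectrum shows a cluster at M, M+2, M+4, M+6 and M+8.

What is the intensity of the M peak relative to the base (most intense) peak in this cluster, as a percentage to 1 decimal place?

78.3%

(0.758 + 0.242)^4 gives M 0.3301, M+2 0.4216, M+4 0.2019, M+6 0.0430, M+8 0.0034; the largest is M+2.
P(M+2) = C(4,1) × 0.758^3 × 0.242^1 = 4 × 0.43551951 × 0.2420 = 0.421583 (base)
P(M) = C(4,0) × 0.758^4 × 0.242^0 = 1 × 0.33012379 × 1.0000 = 0.330124
Relative intensity = 0.330124 / 0.421583 × 100 = 78.3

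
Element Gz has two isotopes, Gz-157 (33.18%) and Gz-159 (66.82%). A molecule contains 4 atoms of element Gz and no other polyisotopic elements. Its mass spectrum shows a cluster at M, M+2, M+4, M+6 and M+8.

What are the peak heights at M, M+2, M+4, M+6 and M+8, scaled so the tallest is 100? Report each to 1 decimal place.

3.1 : 24.7 : 74.5 : 100.0 : 50.3

The 4 Gz atoms are independent, so intensities follow the terms of (0.3318 + 0.6682)^4.
P(M) = 0.3318^4 = 0.012120
P(M+2) = 4 × 0.3318^3 × 0.6682^1 = 0.097633
P(M+4) = 6 × 0.3318^2 × 0.6682^2 = 0.294929
P(M+6) = 4 × 0.3318^1 × 0.6682^3 = 0.395964
P(M+8) = 0.6682^4 = 0.199354
The M+6 peak is largest (0.395964); scaling to 100 gives 3.1 : 24.7 : 74.5 : 100.0 : 50.3.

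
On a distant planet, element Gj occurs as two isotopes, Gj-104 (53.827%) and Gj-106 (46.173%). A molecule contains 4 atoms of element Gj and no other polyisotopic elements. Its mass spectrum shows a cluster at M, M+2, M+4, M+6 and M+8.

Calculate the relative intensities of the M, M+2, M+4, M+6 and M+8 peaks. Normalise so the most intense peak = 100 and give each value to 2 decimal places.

22.65 : 77.72 : 100.00 : 57.19 : 12.26

Each Gj atom is independently Gj-104 (p = 0.53827) or Gj-106 (q = 0.46173); the cluster is the binomial expansion (p + q)^4.
P(M) = 0.53827^4 = 0.083946
P(M+2) = 4 × 0.53827^3 × 0.46173^1 = 0.288037
P(M+4) = 6 × 0.53827^2 × 0.46173^2 = 0.370619
P(M+6) = 4 × 0.53827^1 × 0.46173^3 = 0.211946
P(M+8) = 0.46173^4 = 0.045452
The M+4 peak is largest (0.370619); scaling to 100 gives 22.65 : 77.72 : 100.00 : 57.19 : 12.26.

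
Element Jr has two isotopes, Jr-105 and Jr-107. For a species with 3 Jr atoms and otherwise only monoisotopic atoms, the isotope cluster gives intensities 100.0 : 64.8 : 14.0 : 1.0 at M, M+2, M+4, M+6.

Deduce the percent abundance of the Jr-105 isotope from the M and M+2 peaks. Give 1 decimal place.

If p is the fraction of Jr that is Jr-105, then I(M+2)/I(M) = [C(3,1)·p^2·(1−p)] / p^3 = 3·(1−p)/p = 64.8/100.0 = 0.6480
(1−p)/p = 0.6480/3 = 0.2160  ⇒  p = 1/(1 + 0.2160) = 0.8224
Jr-105: 82.2%, Jr-107: 17.8%.

82.2%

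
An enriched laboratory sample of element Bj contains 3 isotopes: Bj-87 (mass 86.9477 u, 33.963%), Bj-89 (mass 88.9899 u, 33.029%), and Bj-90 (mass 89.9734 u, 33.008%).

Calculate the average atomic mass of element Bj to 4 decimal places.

The abundance-weighted mean is 0.33963 × 86.9477 + 0.33029 × 88.9899 + 0.33008 × 89.9734
= 29.53005 + 29.39247 + 29.69842 = 88.62094 u

88.6209 u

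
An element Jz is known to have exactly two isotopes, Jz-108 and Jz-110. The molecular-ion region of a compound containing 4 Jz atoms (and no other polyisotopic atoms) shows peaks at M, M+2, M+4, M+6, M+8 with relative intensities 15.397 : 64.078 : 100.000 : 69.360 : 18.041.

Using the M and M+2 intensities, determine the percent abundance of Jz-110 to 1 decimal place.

Let p = fractional abundance of Jz-108. I(M+2)/I(M) = [C(4,1)·p^3·(1−p)] / p^4 = 4·(1−p)/p = 64.078/15.397 = 4.1617
(1−p)/p = 4.1617/4 = 1.0404  ⇒  p = 1/(1 + 1.0404) = 0.4901
Jz-108: 49.0%, Jz-110: 51.0%.

51.0%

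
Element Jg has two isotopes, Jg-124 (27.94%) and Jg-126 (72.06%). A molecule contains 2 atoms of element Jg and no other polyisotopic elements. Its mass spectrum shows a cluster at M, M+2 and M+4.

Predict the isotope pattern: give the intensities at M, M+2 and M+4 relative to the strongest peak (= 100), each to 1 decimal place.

Each Jg atom is independently Jg-124 (p = 0.2794) or Jg-126 (q = 0.7206); the cluster is the binomial expansion (p + q)^2.
P(M) = 0.2794^2 = 0.078064
P(M+2) = 2 × 0.2794^1 × 0.7206^1 = 0.402671
P(M+4) = 0.7206^2 = 0.519264
The M+4 peak is largest (0.519264); scaling to 100 gives 15.0 : 77.5 : 100.0.

15.0 : 77.5 : 100.0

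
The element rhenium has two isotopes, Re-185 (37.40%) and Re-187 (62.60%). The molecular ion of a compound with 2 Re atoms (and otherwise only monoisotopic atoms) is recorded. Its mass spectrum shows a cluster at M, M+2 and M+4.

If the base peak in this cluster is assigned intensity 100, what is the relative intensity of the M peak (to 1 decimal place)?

29.9

Binomial terms of (0.3740 + 0.6260)^2: M 0.1399, M+2 0.4682, M+4 0.3919 → M+2 is the base peak.
P(M+2) = C(2,1) × 0.3740^1 × 0.6260^1 = 2 × 0.3740 × 0.6260 = 0.468248 (base)
P(M) = C(2,0) × 0.3740^2 × 0.6260^0 = 1 × 0.139876 × 1.0000 = 0.139876
Relative intensity = 0.139876 / 0.468248 × 100 = 29.9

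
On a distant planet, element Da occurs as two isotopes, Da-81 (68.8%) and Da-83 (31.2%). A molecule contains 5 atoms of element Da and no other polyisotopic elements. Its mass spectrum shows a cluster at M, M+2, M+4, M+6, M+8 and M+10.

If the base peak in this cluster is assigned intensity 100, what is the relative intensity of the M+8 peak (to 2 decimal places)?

(0.688 + 0.312)^5 gives M 0.1541, M+2 0.3495, M+4 0.3170, M+6 0.1438, M+8 0.0326, M+10 0.0030; the largest is M+2.
P(M+2) = C(5,1) × 0.688^4 × 0.312^1 = 5 × 0.22405454 × 0.3120 = 0.349525 (base)
P(M+8) = C(5,4) × 0.688^1 × 0.312^4 = 5 × 0.6880 × 0.00947585 = 0.032597
Relative intensity = 0.032597 / 0.349525 × 100 = 9.33

9.33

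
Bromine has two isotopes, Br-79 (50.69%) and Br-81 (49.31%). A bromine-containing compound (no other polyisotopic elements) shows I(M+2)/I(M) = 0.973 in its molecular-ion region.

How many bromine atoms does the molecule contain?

With n Br atoms, P(M+2)/P(M) = C(n,1)·p^(n−1)q / p^n = n·q/p = n · 0.4931/0.5069.
n = 0.973 × 0.5069/0.4931 = 1.00 ≈ 1

1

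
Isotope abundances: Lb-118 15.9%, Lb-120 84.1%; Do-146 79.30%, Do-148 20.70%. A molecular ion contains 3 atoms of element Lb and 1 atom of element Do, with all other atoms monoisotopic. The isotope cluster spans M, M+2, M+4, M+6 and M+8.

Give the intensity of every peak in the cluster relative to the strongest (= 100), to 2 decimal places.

Element Lb pattern (n=3): 0.00401968 : 0.06378396 : 0.33737304 : 0.59482332
Element Do pattern (n=1): 0.7930 : 0.2070
Convolve the two distributions (both contribute in 2-u steps):
  M: 0.00401968×0.7930 = 0.003188
  M+2: 0.00401968×0.2070 + 0.06378396×0.7930 = 0.051413
  M+4: 0.06378396×0.2070 + 0.33737304×0.7930 = 0.280740
  M+6: 0.33737304×0.2070 + 0.59482332×0.7930 = 0.541531
  M+8: 0.59482332×0.2070 = 0.123128
Scale to base peak (0.541531) = 100: 0.59 : 9.49 : 51.84 : 100.00 : 22.74

0.59 : 9.49 : 51.84 : 100.00 : 22.74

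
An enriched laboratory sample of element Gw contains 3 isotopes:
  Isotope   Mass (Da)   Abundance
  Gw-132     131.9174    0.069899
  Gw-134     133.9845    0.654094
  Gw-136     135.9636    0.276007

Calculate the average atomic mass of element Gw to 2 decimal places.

134.39 Da

Ar = Σ fᵢ·mᵢ = 0.069899 × 131.9174 + 0.654094 × 133.9845 + 0.276007 × 135.9636
= 9.22089 + 87.63846 + 37.52691 = 134.38626 Da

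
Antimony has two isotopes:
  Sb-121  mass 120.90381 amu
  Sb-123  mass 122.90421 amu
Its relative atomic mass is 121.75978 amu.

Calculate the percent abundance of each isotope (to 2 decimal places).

Let x be the fractional abundance of Sb-121; then Sb-123 has abundance 1 − x.
120.90381·x + 122.90421·(1 − x) = 121.75978
(120.90381 − 122.90421)·x = 121.75978 − 122.90421
x = -1.14443 / -2.00040 = 0.57210 → 57.21% Sb-121, 42.79% Sb-123.

Sb-121: 57.21%, Sb-123: 42.79%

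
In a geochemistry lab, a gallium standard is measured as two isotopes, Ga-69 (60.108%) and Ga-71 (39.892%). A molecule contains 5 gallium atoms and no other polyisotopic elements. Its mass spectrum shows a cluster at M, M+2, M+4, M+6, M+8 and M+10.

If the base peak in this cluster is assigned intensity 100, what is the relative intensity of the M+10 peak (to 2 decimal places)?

Binomial terms of (0.60108 + 0.39892)^5: M 0.0785, M+2 0.2604, M+4 0.3456, M+6 0.2294, M+8 0.0761, M+10 0.0101 → M+4 is the base peak.
P(M+4) = C(5,2) × 0.60108^3 × 0.39892^2 = 10 × 0.2171685 × 0.15913717 = 0.345596 (base)
P(M+10) = C(5,5) × 0.60108^0 × 0.39892^5 = 1 × 1.0000 × 0.0101025 = 0.010103
Relative intensity = 0.010103 / 0.345596 × 100 = 2.92

2.92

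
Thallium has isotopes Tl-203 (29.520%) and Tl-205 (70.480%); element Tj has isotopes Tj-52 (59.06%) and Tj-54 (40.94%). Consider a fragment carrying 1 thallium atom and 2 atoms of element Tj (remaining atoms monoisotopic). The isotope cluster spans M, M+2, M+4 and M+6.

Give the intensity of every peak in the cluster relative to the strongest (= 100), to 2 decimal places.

26.38 : 99.56 : 100.00 : 30.27

Thallium pattern (n=1): 0.2952 : 0.7048
Element Tj pattern (n=2): 0.34880836 : 0.48358328 : 0.16760836
Convolve the two distributions (both contribute in 2-u steps):
  M: 0.2952×0.34880836 = 0.102968
  M+2: 0.2952×0.48358328 + 0.7048×0.34880836 = 0.388594
  M+4: 0.2952×0.16760836 + 0.7048×0.48358328 = 0.390307
  M+6: 0.7048×0.16760836 = 0.118130
Scale to base peak (0.390307) = 100: 26.38 : 99.56 : 100.00 : 30.27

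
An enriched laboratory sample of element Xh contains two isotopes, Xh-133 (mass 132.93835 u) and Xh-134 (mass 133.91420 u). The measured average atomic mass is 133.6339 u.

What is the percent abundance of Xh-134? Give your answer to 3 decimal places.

71.276%

Let x be the fractional abundance of Xh-133; then Xh-134 has abundance 1 − x.
132.93835·x + 133.91420·(1 − x) = 133.6339
(132.93835 − 133.91420)·x = 133.6339 − 133.91420
x = -0.28030 / -0.97585 = 0.28724 → 28.724% Xh-133, 71.276% Xh-134.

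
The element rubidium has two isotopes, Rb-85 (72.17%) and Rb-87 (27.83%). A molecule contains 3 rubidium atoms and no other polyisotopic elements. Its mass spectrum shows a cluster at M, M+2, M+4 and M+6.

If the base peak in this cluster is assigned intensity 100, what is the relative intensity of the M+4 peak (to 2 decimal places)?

38.56

Term probabilities: M 0.3759, M+2 0.4349, M+4 0.1677, M+6 0.0216. Base peak = M+2.
P(M+2) = C(3,1) × 0.7217^2 × 0.2783^1 = 3 × 0.52085089 × 0.2783 = 0.434858 (base)
P(M+4) = C(3,2) × 0.7217^1 × 0.2783^2 = 3 × 0.7217 × 0.07745089 = 0.167689
Relative intensity = 0.167689 / 0.434858 × 100 = 38.56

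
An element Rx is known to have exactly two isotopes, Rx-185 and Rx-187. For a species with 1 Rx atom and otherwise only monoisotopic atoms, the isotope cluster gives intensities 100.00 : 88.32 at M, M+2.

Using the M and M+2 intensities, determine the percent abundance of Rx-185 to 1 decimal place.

53.1%

Write p for the Rx-185 fraction. I(M+2)/I(M) = [C(1,1)·p^0·(1−p)] / p^1 = 1·(1−p)/p = 88.32/100.00 = 0.8832
(1−p)/p = 0.8832/1 = 0.8832  ⇒  p = 1/(1 + 0.8832) = 0.5310
Rx-185: 53.1%, Rx-187: 46.9%.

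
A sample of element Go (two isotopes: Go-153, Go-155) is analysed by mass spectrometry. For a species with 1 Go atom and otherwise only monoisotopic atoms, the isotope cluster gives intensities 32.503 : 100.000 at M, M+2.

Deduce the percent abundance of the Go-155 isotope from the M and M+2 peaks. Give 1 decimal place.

75.5%

Write p for the Go-153 fraction. I(M+2)/I(M) = [C(1,1)·p^0·(1−p)] / p^1 = 1·(1−p)/p = 100.000/32.503 = 3.0766
(1−p)/p = 3.0766/1 = 3.0766  ⇒  p = 1/(1 + 3.0766) = 0.2453
Go-153: 24.5%, Go-155: 75.5%.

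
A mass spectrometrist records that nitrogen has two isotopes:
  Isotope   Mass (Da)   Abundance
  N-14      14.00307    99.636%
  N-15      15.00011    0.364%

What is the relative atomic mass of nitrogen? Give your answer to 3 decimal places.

The abundance-weighted mean is 0.99636 × 14.00307 + 0.00364 × 15.00011
= 13.952099 + 0.054600 = 14.006699 Da

14.007 Da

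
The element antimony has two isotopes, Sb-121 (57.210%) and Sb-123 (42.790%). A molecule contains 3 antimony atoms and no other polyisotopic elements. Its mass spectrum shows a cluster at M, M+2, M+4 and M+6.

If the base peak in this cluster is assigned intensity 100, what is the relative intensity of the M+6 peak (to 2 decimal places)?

18.65

Binomial terms of (0.57210 + 0.42790)^3: M 0.1872, M+2 0.4202, M+4 0.3143, M+6 0.0783 → M+2 is the base peak.
P(M+2) = C(3,1) × 0.57210^2 × 0.42790^1 = 3 × 0.32729841 × 0.4279 = 0.420153 (base)
P(M+6) = C(3,3) × 0.57210^0 × 0.42790^3 = 1 × 1.0000 × 0.07834781 = 0.078348
Relative intensity = 0.078348 / 0.420153 × 100 = 18.65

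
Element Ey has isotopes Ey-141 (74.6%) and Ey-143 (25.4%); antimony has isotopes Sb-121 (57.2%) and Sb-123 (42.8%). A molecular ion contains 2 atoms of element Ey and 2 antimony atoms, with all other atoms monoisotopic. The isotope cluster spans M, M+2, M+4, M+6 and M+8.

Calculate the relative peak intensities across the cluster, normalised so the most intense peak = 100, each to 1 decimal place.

45.9 : 100.0 : 77.8 : 25.5 : 3.0

Element Ey pattern (n=2): 0.556516 : 0.378968 : 0.064516
Antimony pattern (n=2): 0.327184 : 0.489632 : 0.183184
Convolve the two distributions (both contribute in 2-u steps):
  M: 0.556516×0.327184 = 0.182083
  M+2: 0.556516×0.489632 + 0.378968×0.327184 = 0.396480
  M+4: 0.556516×0.183184 + 0.378968×0.489632 + 0.064516×0.327184 = 0.308608
  M+6: 0.378968×0.183184 + 0.064516×0.489632 = 0.101010
  M+8: 0.064516×0.183184 = 0.011818
Scale to base peak (0.396480) = 100: 45.9 : 100.0 : 77.8 : 25.5 : 3.0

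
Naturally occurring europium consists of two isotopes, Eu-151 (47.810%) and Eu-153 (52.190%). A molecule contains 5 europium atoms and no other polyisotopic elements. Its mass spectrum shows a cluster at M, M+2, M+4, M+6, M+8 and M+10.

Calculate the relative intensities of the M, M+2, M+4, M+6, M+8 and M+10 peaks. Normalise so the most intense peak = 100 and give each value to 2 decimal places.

7.69 : 41.96 : 91.61 : 100.00 : 54.58 : 11.92

Each Eu atom is independently Eu-151 (p = 0.47810) or Eu-153 (q = 0.52190); the cluster is the binomial expansion (p + q)^5.
P(M) = 0.47810^5 = 0.024980
P(M+2) = 5 × 0.47810^4 × 0.52190^1 = 0.136343
P(M+4) = 10 × 0.47810^3 × 0.52190^2 = 0.297667
P(M+6) = 10 × 0.47810^2 × 0.52190^3 = 0.324937
P(M+8) = 5 × 0.47810^1 × 0.52190^4 = 0.177353
P(M+10) = 0.52190^5 = 0.038720
The M+6 peak is largest (0.324937); scaling to 100 gives 7.69 : 41.96 : 91.61 : 100.00 : 54.58 : 11.92.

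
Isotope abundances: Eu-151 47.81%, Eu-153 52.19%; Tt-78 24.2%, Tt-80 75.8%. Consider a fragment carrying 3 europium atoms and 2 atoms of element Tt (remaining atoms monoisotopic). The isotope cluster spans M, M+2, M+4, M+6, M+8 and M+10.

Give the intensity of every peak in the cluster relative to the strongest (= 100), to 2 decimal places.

1.79 : 17.09 : 60.73 : 100.00 : 77.42 : 22.86

Europium pattern (n=3): 0.10928391 : 0.3578871 : 0.39067407 : 0.14215492
Element Tt pattern (n=2): 0.058564 : 0.366872 : 0.574564
Convolve the two distributions (both contribute in 2-u steps):
  M: 0.10928391×0.058564 = 0.006400
  M+2: 0.10928391×0.366872 + 0.3578871×0.058564 = 0.061053
  M+4: 0.10928391×0.574564 + 0.3578871×0.366872 + 0.39067407×0.058564 = 0.216969
  M+6: 0.3578871×0.574564 + 0.39067407×0.366872 + 0.14215492×0.058564 = 0.357282
  M+8: 0.39067407×0.574564 + 0.14215492×0.366872 = 0.276620
  M+10: 0.14215492×0.574564 = 0.081677
Scale to base peak (0.357282) = 100: 1.79 : 17.09 : 60.73 : 100.00 : 77.42 : 22.86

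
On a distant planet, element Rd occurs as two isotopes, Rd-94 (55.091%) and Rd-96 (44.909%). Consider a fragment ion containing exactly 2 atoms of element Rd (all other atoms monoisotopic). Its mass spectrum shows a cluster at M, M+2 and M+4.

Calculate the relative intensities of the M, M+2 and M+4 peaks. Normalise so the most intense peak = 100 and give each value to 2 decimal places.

Each Rd atom is independently Rd-94 (p = 0.55091) or Rd-96 (q = 0.44909); the cluster is the binomial expansion (p + q)^2.
P(M) = 0.55091^2 = 0.303502
P(M+2) = 2 × 0.55091^1 × 0.44909^1 = 0.494816
P(M+4) = 0.44909^2 = 0.201682
The M+2 peak is largest (0.494816); scaling to 100 gives 61.34 : 100.00 : 40.76.

61.34 : 100.00 : 40.76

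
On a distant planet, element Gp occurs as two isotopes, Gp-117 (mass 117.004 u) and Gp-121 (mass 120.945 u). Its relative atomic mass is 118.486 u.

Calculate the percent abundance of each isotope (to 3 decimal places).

Gp-117: 62.395%, Gp-121: 37.605%

Let x be the fractional abundance of Gp-117; then Gp-121 has abundance 1 − x.
117.004·x + 120.945·(1 − x) = 118.486
(117.004 − 120.945)·x = 118.486 − 120.945
x = -2.459 / -3.941 = 0.62395 → 62.395% Gp-117, 37.605% Gp-121.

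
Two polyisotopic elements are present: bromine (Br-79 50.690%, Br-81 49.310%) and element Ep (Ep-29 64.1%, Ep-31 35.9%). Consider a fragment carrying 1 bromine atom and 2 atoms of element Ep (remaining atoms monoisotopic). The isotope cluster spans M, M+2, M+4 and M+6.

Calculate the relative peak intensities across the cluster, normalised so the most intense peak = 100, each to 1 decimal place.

Bromine pattern (n=1): 0.5069 : 0.4931
Element Ep pattern (n=2): 0.410881 : 0.460238 : 0.128881
Convolve the two distributions (both contribute in 2-u steps):
  M: 0.5069×0.410881 = 0.208276
  M+2: 0.5069×0.460238 + 0.4931×0.410881 = 0.435900
  M+4: 0.5069×0.128881 + 0.4931×0.460238 = 0.292273
  M+6: 0.4931×0.128881 = 0.063551
Scale to base peak (0.435900) = 100: 47.8 : 100.0 : 67.1 : 14.6

47.8 : 100.0 : 67.1 : 14.6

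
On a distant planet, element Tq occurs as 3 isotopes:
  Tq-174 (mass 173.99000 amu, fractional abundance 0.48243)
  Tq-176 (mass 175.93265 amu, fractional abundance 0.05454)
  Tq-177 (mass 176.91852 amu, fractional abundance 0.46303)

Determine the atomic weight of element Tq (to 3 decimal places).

The abundance-weighted mean is 0.48243 × 173.99000 + 0.05454 × 175.93265 + 0.46303 × 176.91852
= 83.937996 + 9.595367 + 81.918582 = 175.451945 amu

175.452 amu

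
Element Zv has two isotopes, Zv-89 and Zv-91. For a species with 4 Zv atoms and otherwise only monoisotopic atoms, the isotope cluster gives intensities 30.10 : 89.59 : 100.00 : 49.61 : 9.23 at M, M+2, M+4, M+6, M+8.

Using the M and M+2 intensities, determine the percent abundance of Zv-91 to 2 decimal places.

42.66%

Let p = fractional abundance of Zv-89. I(M+2)/I(M) = [C(4,1)·p^3·(1−p)] / p^4 = 4·(1−p)/p = 89.59/30.10 = 2.9764
(1−p)/p = 2.9764/4 = 0.7441  ⇒  p = 1/(1 + 0.7441) = 0.5734
Zv-89: 57.34%, Zv-91: 42.66%.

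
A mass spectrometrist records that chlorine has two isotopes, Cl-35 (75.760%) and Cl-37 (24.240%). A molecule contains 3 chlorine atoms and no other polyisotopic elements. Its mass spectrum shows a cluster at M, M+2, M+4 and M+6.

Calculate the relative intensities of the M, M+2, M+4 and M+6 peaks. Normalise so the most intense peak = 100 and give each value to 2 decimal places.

100.00 : 95.99 : 30.71 : 3.28

Expanding (0.75760 + 0.24240)^3:
P(M) = 0.75760^3 = 0.434830
P(M+2) = 3 × 0.75760^2 × 0.24240^1 = 0.417382
P(M+4) = 3 × 0.75760^1 × 0.24240^2 = 0.133545
P(M+6) = 0.24240^3 = 0.014243
The M peak is largest (0.434830); scaling to 100 gives 100.00 : 95.99 : 30.71 : 3.28.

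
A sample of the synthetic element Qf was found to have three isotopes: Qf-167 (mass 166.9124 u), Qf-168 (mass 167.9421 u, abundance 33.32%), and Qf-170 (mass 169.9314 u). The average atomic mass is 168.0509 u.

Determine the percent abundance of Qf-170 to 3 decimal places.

26.347%

Let x and y be the fractions of Qf-167 and Qf-170. Then x + y = 1 − 0.3332 = 0.6668 and 166.9124x + 169.9314y = 168.0509 − 0.3332×167.9421 = 112.09259228.
Substituting: 166.9124x + 169.9314(0.6668 − x) = 112.09259228
(166.9124 − 169.9314)x = -1.21766524  ⇒  x = 0.40333, y = 0.26347
Qf-167: 40.333%, Qf-170: 26.347%.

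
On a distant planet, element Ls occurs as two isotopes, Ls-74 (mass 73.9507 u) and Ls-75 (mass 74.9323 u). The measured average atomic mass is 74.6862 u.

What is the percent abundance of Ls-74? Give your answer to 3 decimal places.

With x = fraction of Ls-74 (so Ls-75 is 1 − x):
73.9507·x + 74.9323·(1 − x) = 74.6862
(73.9507 − 74.9323)·x = 74.6862 − 74.9323
x = -0.2461 / -0.9816 = 0.25071 → 25.071% Ls-74, 74.929% Ls-75.

25.071%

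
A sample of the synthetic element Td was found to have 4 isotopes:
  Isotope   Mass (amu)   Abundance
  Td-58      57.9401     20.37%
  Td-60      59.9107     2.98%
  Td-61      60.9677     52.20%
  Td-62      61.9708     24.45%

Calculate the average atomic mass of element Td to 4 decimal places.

Average mass = Σ (abundance × isotope mass) = 0.2037 × 57.9401 + 0.0298 × 59.9107 + 0.5220 × 60.9677 + 0.2445 × 61.9708
= 11.80240 + 1.78534 + 31.82514 + 15.15186 = 60.56474 amu

60.5647 amu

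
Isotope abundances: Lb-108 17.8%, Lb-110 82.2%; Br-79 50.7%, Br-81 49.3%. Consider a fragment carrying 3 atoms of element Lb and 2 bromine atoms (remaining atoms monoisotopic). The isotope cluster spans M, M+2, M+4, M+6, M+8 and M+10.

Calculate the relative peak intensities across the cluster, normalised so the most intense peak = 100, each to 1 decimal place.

0.4 : 6.3 : 36.5 : 93.6 : 100.0 : 36.9

Element Lb pattern (n=3): 0.00563975 : 0.07813274 : 0.36081526 : 0.55541225
Bromine pattern (n=2): 0.257049 : 0.499902 : 0.243049
Convolve the two distributions (both contribute in 2-u steps):
  M: 0.00563975×0.257049 = 0.001450
  M+2: 0.00563975×0.499902 + 0.07813274×0.257049 = 0.022903
  M+4: 0.00563975×0.243049 + 0.07813274×0.499902 + 0.36081526×0.257049 = 0.133177
  M+6: 0.07813274×0.243049 + 0.36081526×0.499902 + 0.55541225×0.257049 = 0.342131
  M+8: 0.36081526×0.243049 + 0.55541225×0.499902 = 0.365347
  M+10: 0.55541225×0.243049 = 0.134992
Scale to base peak (0.365347) = 100: 0.4 : 6.3 : 36.5 : 93.6 : 100.0 : 36.9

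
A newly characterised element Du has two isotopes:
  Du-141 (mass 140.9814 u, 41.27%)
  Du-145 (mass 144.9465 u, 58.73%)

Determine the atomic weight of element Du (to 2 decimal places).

Ar = Σ fᵢ·mᵢ = 0.4127 × 140.9814 + 0.5873 × 144.9465
= 58.18302 + 85.12708 = 143.31010 u

143.31 u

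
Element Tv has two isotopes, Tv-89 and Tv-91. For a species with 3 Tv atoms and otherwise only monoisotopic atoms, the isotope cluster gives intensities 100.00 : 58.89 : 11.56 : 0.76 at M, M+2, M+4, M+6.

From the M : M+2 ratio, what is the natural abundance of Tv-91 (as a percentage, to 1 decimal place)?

16.4%

Write p for the Tv-89 fraction. I(M+2)/I(M) = [C(3,1)·p^2·(1−p)] / p^3 = 3·(1−p)/p = 58.89/100.00 = 0.5889
(1−p)/p = 0.5889/3 = 0.1963  ⇒  p = 1/(1 + 0.1963) = 0.8359
Tv-89: 83.6%, Tv-91: 16.4%.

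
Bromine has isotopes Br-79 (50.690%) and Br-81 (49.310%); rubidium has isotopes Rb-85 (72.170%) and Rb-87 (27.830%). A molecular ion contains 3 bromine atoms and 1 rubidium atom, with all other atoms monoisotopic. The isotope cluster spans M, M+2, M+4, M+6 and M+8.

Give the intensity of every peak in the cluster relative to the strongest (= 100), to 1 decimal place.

Bromine pattern (n=3): 0.13024674 : 0.3801026 : 0.36975457 : 0.11989609
Rubidium pattern (n=1): 0.7217 : 0.2783
Convolve the two distributions (both contribute in 2-u steps):
  M: 0.13024674×0.7217 = 0.093999
  M+2: 0.13024674×0.2783 + 0.3801026×0.7217 = 0.310568
  M+4: 0.3801026×0.2783 + 0.36975457×0.7217 = 0.372634
  M+6: 0.36975457×0.2783 + 0.11989609×0.7217 = 0.189432
  M+8: 0.11989609×0.2783 = 0.033367
Scale to base peak (0.372634) = 100: 25.2 : 83.3 : 100.0 : 50.8 : 9.0

25.2 : 83.3 : 100.0 : 50.8 : 9.0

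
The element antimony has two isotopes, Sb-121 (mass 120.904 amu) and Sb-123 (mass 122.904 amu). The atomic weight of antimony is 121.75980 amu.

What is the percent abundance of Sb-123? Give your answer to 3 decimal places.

42.790%

Let x be the fractional abundance of Sb-121; then Sb-123 has abundance 1 − x.
120.904·x + 122.904·(1 − x) = 121.75980
(120.904 − 122.904)·x = 121.75980 − 122.904
x = -1.14420 / -2.000 = 0.57210 → 57.210% Sb-121, 42.790% Sb-123.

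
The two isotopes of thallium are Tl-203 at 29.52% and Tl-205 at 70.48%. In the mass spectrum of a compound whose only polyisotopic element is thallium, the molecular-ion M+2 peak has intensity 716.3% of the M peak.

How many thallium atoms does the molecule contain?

With n Tl atoms, P(M+2)/P(M) = C(n,1)·p^(n−1)q / p^n = n·q/p = n · 0.7048/0.2952.
n = 7.163 × 0.2952/0.7048 = 3.00 ≈ 3

3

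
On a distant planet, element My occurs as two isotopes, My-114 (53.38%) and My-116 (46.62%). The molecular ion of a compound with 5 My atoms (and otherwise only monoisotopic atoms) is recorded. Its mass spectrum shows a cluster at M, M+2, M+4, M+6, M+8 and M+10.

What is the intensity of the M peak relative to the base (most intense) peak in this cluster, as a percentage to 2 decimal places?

(0.5338 + 0.4662)^5 gives M 0.0433, M+2 0.1893, M+4 0.3306, M+6 0.2887, M+8 0.1261, M+10 0.0220; the largest is M+4.
P(M+4) = C(5,2) × 0.5338^3 × 0.4662^2 = 10 × 0.15210227 × 0.21734244 = 0.330583 (base)
P(M) = C(5,0) × 0.5338^5 × 0.4662^0 = 1 × 0.04334039 × 1.0000 = 0.043340
Relative intensity = 0.043340 / 0.330583 × 100 = 13.11

13.11%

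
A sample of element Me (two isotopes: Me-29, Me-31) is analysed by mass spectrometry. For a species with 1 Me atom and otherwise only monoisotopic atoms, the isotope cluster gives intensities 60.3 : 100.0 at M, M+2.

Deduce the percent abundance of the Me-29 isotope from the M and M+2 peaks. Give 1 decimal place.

Write p for the Me-29 fraction. I(M+2)/I(M) = [C(1,1)·p^0·(1−p)] / p^1 = 1·(1−p)/p = 100.0/60.3 = 1.6584
(1−p)/p = 1.6584/1 = 1.6584  ⇒  p = 1/(1 + 1.6584) = 0.3762
Me-29: 37.6%, Me-31: 62.4%.

37.6%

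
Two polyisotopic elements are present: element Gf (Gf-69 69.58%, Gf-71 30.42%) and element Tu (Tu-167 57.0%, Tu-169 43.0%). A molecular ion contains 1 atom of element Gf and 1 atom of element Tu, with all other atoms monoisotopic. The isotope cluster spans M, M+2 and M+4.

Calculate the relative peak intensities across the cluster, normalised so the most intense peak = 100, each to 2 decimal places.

Element Gf pattern (n=1): 0.6958 : 0.3042
Element Tu pattern (n=1): 0.5700 : 0.4300
Convolve the two distributions (both contribute in 2-u steps):
  M: 0.6958×0.5700 = 0.396606
  M+2: 0.6958×0.4300 + 0.3042×0.5700 = 0.472588
  M+4: 0.3042×0.4300 = 0.130806
Scale to base peak (0.472588) = 100: 83.92 : 100.00 : 27.68

83.92 : 100.00 : 27.68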